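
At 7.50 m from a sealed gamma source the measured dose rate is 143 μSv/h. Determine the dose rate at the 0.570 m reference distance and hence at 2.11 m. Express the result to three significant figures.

Intensity scales as (d₁/d₂)², so
At 0.570 m: (7.50/0.570)² = 173.1, so 143 × 173.1 = 24750 μSv/h
At 2.11 m: (0.570/2.11)² = 0.07298, so 24750 × 0.07298 = 1806 μSv/h.

24800 μSv/h; 1810 μSv/h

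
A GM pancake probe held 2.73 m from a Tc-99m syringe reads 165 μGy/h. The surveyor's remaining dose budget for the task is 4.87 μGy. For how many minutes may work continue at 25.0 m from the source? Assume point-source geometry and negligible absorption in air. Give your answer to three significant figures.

149 min

By the inverse-square law, rate at 25.0 m:
(2.73/25.0)² = 0.01192, so 165 × 0.01192 = 1.967 μGy/h.
Stay time = 4.87 μGy ÷ 1.967 μGy/h = 2.476 h = 148.6 min.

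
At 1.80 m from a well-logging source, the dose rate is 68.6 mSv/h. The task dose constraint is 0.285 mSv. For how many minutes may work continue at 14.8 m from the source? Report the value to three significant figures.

16.9 min

Since intensity falls as 1/r², rate at 14.8 m:
68.6 × (1.80/14.8)² = 68.6 × 0.01479 = 1.015 mSv/h.
Stay time = 0.285 mSv ÷ 1.015 mSv/h = 0.2808 h = 16.85 min.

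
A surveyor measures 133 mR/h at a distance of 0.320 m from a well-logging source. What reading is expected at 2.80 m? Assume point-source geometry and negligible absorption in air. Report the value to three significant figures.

By the inverse-square law, the rate at 2.80 m is
(0.320/2.80)² = 0.01306, so 133 × 0.01306 = 1.737 mR/h.

1.74 mR/h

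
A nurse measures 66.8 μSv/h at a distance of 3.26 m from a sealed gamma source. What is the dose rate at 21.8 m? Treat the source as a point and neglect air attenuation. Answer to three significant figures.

Using I₁d₁² = I₂d₂², the rate at 21.8 m is
(3.26/21.8)² = 0.02236, so 66.8 × 0.02236 = 1.494 μSv/h.

1.49 μSv/h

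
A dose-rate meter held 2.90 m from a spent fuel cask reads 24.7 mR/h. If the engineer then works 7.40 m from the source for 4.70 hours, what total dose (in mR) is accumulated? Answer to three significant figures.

17.8 mR

Applying the 1/r² law, rate at 7.40 m:
(2.90/7.40)² = 0.1536, so 24.7 × 0.1536 = 3.794 mR/h.
Dose = rate × time = 3.794 mR/h × 4.700 h = 17.83 mR.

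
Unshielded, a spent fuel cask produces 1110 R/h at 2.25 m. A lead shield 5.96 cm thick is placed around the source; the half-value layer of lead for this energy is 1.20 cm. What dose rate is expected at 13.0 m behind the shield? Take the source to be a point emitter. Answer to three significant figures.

1.06 R/h

Distance alone: (2.25/13.0)² = 0.02996, so 1110 × 0.02996 = 33.26 R/h.
Shield: 5.96/1.20 = 4.967 half-value layers → attenuation 2^(−4.967) = 0.03197.
Combined: 33.26 × 0.03197 = 1.063 R/h.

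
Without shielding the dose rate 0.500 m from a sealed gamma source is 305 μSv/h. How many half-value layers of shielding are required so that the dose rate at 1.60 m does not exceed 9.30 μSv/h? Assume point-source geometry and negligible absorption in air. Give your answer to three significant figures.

At 1.60 m, distance alone gives 305 × (0.500/1.60)² = 305 × 0.09766 = 29.79 μSv/h.
Further attenuation needed: 29.79/9.30 = 3.203.
n = log₂(3.203) = 1.679 half-value layers.

1.68 half-value layers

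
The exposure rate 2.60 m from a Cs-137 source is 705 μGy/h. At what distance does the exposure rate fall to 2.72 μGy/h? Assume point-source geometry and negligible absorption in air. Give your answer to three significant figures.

Since intensity falls as 1/r², d₂ = d₁·√(I₁/I₂).
I₁/I₂ = 705/2.72 = 259.2, so d₂ = 2.60 × √259.2 = 41.86 m.

41.9 m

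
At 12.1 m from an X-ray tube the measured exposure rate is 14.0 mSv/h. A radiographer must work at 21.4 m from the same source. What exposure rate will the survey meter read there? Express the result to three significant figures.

By the inverse-square law, scaling from 12.1 m to 21.4 m:
(12.1/21.4)² = 0.3197, so 14.0 × 0.3197 = 4.476 mSv/h.

4.48 mSv/h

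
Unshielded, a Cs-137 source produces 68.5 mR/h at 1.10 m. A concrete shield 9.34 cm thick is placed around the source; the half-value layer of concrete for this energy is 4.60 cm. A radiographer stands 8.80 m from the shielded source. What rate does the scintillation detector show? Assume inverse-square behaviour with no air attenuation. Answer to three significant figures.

Distance alone: 68.5 × (1.10/8.80)² = 68.5 × 0.01562 = 1.070 mR/h.
Shield: 9.34/4.60 = 2.030 half-value layers → attenuation 2^(−2.030) = 0.2449.
Combined: 1.070 × 0.2449 = 0.2620 mR/h.

0.262 mR/h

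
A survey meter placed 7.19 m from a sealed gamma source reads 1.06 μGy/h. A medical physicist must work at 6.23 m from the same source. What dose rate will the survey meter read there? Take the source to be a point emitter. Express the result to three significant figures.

Since intensity falls as 1/r², scaling from 7.19 m to 6.23 m:
(7.19/6.23)² = 1.332, so 1.06 × 1.332 = 1.412 μGy/h.

1.41 μGy/h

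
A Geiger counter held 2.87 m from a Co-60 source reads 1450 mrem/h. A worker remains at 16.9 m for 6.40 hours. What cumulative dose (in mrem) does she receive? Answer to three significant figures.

Using I₁d₁² = I₂d₂², rate at 16.9 m:
1450 × (2.87/16.9)² = 1450 × 0.02884 = 41.82 mrem/h.
Dose = rate × time = 41.82 mrem/h × 6.400 h = 267.6 mrem.

268 mrem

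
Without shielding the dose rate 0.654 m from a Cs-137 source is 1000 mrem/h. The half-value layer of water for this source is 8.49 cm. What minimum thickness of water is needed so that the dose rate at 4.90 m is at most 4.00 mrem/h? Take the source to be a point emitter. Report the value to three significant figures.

At 4.90 m, distance alone gives 1000 × (0.654/4.90)² = 1000 × 0.01781 = 17.81 mrem/h.
Further attenuation needed: 17.81/4.00 = 4.452.
n = log₂(4.452) = 2.154 half-value layers.
Thickness = 2.154 × 8.49 cm = 18.29 cm.

18.3 cm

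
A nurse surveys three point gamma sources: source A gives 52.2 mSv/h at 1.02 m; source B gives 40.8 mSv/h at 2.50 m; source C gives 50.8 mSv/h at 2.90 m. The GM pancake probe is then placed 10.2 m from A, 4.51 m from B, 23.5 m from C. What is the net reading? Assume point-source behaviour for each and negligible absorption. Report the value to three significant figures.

By superposition, sum each source's inverse-square contribution:
A: 52.2 × (1.02/10.2)² = 0.5220 mSv/h
B: 40.8 × (2.50/4.51)² = 12.54 mSv/h
C: 50.8 × (2.90/23.5)² = 0.7736 mSv/h
Total = 0.5220 + 12.54 + 0.7736 = 13.84 mSv/h.

13.8 mSv/h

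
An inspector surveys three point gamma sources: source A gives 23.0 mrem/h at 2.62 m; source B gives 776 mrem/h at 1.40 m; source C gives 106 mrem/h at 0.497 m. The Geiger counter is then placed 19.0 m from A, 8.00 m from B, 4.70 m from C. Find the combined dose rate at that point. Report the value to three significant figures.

25.4 mrem/h

By superposition, sum each source's inverse-square contribution:
A: 23.0 × (2.62/19.0)² = 0.4373 mrem/h
B: 776 × (1.40/8.00)² = 23.76 mrem/h
C: 106 × (0.497/4.70)² = 1.185 mrem/h
Total = 0.4373 + 23.76 + 1.185 = 25.38 mrem/h.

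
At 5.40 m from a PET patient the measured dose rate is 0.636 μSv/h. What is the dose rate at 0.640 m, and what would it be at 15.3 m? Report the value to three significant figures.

Intensity scales as (d₁/d₂)², so
At 0.640 m: (5.40/0.640)² = 71.19, so 0.636 × 71.19 = 45.28 μSv/h
At 15.3 m: (0.640/15.3)² = 0.001750, so 45.28 × 0.001750 = 0.07924 μSv/h.

45.3 μSv/h; 0.0792 μSv/h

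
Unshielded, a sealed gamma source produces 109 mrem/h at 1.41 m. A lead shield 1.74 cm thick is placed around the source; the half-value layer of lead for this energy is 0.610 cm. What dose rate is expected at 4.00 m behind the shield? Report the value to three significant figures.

Distance alone: (1.41/4.00)² = 0.1243, so 109 × 0.1243 = 13.55 mrem/h.
Shield: 1.74/0.610 = 2.852 half-value layers → attenuation 2^(−2.852) = 0.1385.
Combined: 13.55 × 0.1385 = 1.877 mrem/h.

1.88 mrem/h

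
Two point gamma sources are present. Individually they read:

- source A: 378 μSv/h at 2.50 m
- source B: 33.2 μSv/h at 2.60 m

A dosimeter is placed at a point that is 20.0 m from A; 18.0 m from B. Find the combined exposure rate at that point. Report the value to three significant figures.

6.60 μSv/h

Each source contributes Iᵢ·(dᵢ/rᵢ)²; contributions add.
A: 378 × (2.50/20.0)² = 5.906 μSv/h
B: 33.2 × (2.60/18.0)² = 0.6927 μSv/h
Total = 5.906 + 0.6927 = 6.599 μSv/h.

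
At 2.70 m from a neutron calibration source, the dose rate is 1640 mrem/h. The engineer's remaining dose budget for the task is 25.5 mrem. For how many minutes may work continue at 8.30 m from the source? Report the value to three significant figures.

Using I₁d₁² = I₂d₂², rate at 8.30 m:
1640 × (2.70/8.30)² = 1640 × 0.1058 = 173.5 mrem/h.
Stay time = 25.5 mrem ÷ 173.5 mrem/h = 0.1470 h = 8.820 min.

8.82 min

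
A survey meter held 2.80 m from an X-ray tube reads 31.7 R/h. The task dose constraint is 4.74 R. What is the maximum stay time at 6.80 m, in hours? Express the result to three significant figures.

0.882 h

Intensity scales as (d₁/d₂)², so rate at 6.80 m:
(2.80/6.80)² = 0.1696, so 31.7 × 0.1696 = 5.376 R/h.
Stay time = 4.74 R ÷ 5.376 R/h = 0.8817 h.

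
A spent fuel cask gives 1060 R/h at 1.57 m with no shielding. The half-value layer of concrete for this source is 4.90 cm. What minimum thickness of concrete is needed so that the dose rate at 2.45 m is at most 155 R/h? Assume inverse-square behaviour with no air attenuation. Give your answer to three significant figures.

At 2.45 m, distance alone gives (1.57/2.45)² = 0.4106, so 1060 × 0.4106 = 435.2 R/h.
Further attenuation needed: 435.2/155 = 2.808.
n = log₂(2.808) = 1.490 half-value layers.
Thickness = 1.490 × 4.90 cm = 7.301 cm.

7.30 cm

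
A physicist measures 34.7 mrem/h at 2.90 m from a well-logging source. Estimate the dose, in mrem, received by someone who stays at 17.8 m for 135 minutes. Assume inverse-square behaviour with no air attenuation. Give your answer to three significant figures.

2.07 mrem

Intensity scales as (d₁/d₂)², so rate at 17.8 m:
34.7 × (2.90/17.8)² = 34.7 × 0.02654 = 0.9209 mrem/h.
Dose = rate × time = 0.9209 mrem/h × 2.250 h = 2.072 mrem.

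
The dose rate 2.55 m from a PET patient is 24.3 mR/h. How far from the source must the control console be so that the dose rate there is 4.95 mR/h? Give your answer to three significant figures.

5.65 m

Since intensity falls as 1/r², d₂ = d₁·√(I₁/I₂).
I₁/I₂ = 24.3/4.95 = 4.909, so d₂ = 2.55 × √4.909 = 5.650 m.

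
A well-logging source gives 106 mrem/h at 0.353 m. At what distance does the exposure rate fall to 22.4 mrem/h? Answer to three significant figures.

Using I₁d₁² = I₂d₂², d₂ = d₁·√(I₁/I₂).
I₁/I₂ = 106/22.4 = 4.732, so d₂ = 0.353 × √4.732 = 0.7679 m.

0.768 m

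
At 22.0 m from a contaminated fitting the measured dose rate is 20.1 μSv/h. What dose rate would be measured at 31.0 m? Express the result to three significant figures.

10.1 μSv/h

Intensity scales as (d₁/d₂)², so scaling from 22.0 m to 31.0 m:
20.1 × (22.0/31.0)² = 20.1 × 0.5036 = 10.12 μSv/h.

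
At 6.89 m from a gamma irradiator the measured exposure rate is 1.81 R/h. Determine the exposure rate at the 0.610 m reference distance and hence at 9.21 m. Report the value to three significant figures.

Intensity scales as (d₁/d₂)², so
At 0.610 m: 1.81 × (6.89/0.610)² = 1.81 × 127.6 = 231.0 R/h
At 9.21 m: 231.0 × (0.610/9.21)² = 231.0 × 0.004387 = 1.013 R/h.

231 R/h; 1.01 R/h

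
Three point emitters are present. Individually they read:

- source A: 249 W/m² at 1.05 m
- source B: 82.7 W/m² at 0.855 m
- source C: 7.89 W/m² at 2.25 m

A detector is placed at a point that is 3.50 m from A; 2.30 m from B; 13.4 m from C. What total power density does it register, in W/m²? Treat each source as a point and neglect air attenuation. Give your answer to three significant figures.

By superposition, sum each source's inverse-square contribution:
A: 249 × (1.05/3.50)² = 22.41 W/m²
B: 82.7 × (0.855/2.30)² = 11.43 W/m²
C: 7.89 × (2.25/13.4)² = 0.2225 W/m²
Total = 22.41 + 11.43 + 0.2225 = 34.06 W/m².

34.1 W/m²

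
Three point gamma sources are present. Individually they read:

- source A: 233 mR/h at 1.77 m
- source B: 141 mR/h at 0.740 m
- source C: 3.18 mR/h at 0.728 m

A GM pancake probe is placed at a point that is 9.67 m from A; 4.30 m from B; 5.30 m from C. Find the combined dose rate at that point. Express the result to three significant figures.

12.0 mR/h

Each source contributes Iᵢ·(dᵢ/rᵢ)²; contributions add.
A: 233 × (1.77/9.67)² = 7.806 mR/h
B: 141 × (0.740/4.30)² = 4.176 mR/h
C: 3.18 × (0.728/5.30)² = 0.06000 mR/h
Total = 7.806 + 4.176 + 0.06000 = 12.04 mR/h.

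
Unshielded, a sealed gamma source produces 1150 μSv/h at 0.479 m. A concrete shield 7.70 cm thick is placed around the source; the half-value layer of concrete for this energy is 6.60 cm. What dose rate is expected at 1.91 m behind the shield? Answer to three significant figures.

32.2 μSv/h

Distance alone: 1150 × (0.479/1.91)² = 1150 × 0.06289 = 72.32 μSv/h.
Shield: 7.70/6.60 = 1.167 half-value layers → attenuation 2^(−1.167) = 0.4453.
Combined: 72.32 × 0.4453 = 32.20 μSv/h.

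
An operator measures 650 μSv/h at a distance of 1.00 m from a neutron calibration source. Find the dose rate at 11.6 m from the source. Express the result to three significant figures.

4.83 μSv/h

By the inverse-square law, the rate at 11.6 m is
650 × (1.00/11.6)² = 650 × 0.007432 = 4.831 μSv/h.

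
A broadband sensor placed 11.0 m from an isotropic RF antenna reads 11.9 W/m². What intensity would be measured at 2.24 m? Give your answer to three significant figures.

Since intensity falls as 1/r², scaling from 11.0 m to 2.24 m:
(11.0/2.24)² = 24.12, so 11.9 × 24.12 = 287.0 W/m².

287 W/m²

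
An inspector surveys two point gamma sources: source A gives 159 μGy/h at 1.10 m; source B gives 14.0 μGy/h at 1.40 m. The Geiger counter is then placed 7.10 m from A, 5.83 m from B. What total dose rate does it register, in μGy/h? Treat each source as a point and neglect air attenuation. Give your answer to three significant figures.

By superposition, sum each source's inverse-square contribution:
A: 159 × (1.10/7.10)² = 3.817 μGy/h
B: 14.0 × (1.40/5.83)² = 0.8073 μGy/h
Total = 3.817 + 0.8073 = 4.624 μGy/h.

4.62 μGy/h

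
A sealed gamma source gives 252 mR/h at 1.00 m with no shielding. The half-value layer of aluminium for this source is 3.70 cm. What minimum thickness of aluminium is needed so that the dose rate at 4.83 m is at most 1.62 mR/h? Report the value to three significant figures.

10.1 cm

At 4.83 m, distance alone gives 252 × (1.00/4.83)² = 252 × 0.04287 = 10.80 mR/h.
Further attenuation needed: 10.80/1.62 = 6.667.
n = log₂(6.667) = 2.737 half-value layers.
Thickness = 2.737 × 3.70 cm = 10.13 cm.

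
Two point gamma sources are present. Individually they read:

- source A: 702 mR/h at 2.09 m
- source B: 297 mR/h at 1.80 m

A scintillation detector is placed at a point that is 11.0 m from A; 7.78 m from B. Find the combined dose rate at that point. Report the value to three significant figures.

41.2 mR/h

By superposition, sum each source's inverse-square contribution:
A: 702 × (2.09/11.0)² = 25.34 mR/h
B: 297 × (1.80/7.78)² = 15.90 mR/h
Total = 25.34 + 15.90 = 41.24 mR/h.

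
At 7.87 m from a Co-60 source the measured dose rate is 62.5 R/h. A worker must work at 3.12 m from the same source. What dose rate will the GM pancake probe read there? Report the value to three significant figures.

398 R/h

Since intensity falls as 1/r², scaling from 7.87 m to 3.12 m:
(7.87/3.12)² = 6.363, so 62.5 × 6.363 = 397.7 R/h.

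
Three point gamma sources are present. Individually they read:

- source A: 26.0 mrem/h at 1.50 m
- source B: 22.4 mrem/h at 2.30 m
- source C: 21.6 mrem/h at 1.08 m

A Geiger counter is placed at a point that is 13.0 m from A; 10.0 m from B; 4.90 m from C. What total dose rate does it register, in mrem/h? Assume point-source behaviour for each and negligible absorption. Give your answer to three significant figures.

2.58 mrem/h

Each source contributes Iᵢ·(dᵢ/rᵢ)²; contributions add.
A: 26.0 × (1.50/13.0)² = 0.3462 mrem/h
B: 22.4 × (2.30/10.0)² = 1.185 mrem/h
C: 21.6 × (1.08/4.90)² = 1.049 mrem/h
Total = 0.3462 + 1.185 + 1.049 = 2.580 mrem/h.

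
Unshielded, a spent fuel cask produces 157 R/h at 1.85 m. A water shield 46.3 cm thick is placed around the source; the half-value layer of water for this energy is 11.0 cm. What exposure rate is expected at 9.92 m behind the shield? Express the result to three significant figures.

Distance alone: 157 × (1.85/9.92)² = 157 × 0.03478 = 5.460 R/h.
Shield: 46.3/11.0 = 4.209 half-value layers → attenuation 2^(−4.209) = 0.05407.
Combined: 5.460 × 0.05407 = 0.2952 R/h.

0.295 R/h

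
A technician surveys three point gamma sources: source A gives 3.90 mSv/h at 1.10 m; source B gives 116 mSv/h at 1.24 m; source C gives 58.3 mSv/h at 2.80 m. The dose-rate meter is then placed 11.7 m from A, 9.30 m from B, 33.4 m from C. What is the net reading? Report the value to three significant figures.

2.51 mSv/h

By superposition, sum each source's inverse-square contribution:
A: 3.90 × (1.10/11.7)² = 0.03447 mSv/h
B: 116 × (1.24/9.30)² = 2.062 mSv/h
C: 58.3 × (2.80/33.4)² = 0.4097 mSv/h
Total = 0.03447 + 2.062 + 0.4097 = 2.506 mSv/h.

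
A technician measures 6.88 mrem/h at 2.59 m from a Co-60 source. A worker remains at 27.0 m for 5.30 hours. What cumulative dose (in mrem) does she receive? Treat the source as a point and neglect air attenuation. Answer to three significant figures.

0.336 mrem

Intensity scales as (d₁/d₂)², so rate at 27.0 m:
6.88 × (2.59/27.0)² = 6.88 × 0.009202 = 0.06331 mrem/h.
Dose = rate × time = 0.06331 mrem/h × 5.300 h = 0.3355 mrem.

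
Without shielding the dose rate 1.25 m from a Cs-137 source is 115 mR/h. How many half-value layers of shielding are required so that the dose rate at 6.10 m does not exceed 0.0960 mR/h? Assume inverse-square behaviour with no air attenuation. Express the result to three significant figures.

At 6.10 m, distance alone gives 115 × (1.25/6.10)² = 115 × 0.04199 = 4.829 mR/h.
Further attenuation needed: 4.829/0.0960 = 50.30.
n = log₂(50.30) = 5.652 half-value layers.

5.65 half-value layers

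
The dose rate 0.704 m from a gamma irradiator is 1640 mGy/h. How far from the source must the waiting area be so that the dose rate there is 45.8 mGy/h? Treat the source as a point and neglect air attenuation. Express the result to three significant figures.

4.21 m

Using I₁d₁² = I₂d₂², d₂ = d₁·√(I₁/I₂).
I₁/I₂ = 1640/45.8 = 35.81, so d₂ = 0.704 × √35.81 = 4.213 m.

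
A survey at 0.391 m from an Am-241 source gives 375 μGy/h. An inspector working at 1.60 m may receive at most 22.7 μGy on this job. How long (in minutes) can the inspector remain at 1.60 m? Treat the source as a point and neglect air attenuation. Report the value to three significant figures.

Intensity scales as (d₁/d₂)², so rate at 1.60 m:
(0.391/1.60)² = 0.05972, so 375 × 0.05972 = 22.39 μGy/h.
Stay time = 22.7 μGy ÷ 22.39 μGy/h = 1.014 h = 60.84 min.

60.8 min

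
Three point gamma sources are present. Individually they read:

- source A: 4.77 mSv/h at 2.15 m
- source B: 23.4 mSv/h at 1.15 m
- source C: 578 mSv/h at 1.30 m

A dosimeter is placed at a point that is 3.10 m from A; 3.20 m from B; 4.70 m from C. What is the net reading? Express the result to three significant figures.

49.5 mSv/h

Each source contributes Iᵢ·(dᵢ/rᵢ)²; contributions add.
A: 4.77 × (2.15/3.10)² = 2.294 mSv/h
B: 23.4 × (1.15/3.20)² = 3.022 mSv/h
C: 578 × (1.30/4.70)² = 44.22 mSv/h
Total = 2.294 + 3.022 + 44.22 = 49.54 mSv/h.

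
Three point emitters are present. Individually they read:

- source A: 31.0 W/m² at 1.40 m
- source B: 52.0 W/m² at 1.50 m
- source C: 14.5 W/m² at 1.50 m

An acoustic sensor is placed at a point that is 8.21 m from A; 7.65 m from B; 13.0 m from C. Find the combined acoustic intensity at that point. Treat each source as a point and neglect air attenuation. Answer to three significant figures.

By superposition, sum each source's inverse-square contribution:
A: 31.0 × (1.40/8.21)² = 0.9014 W/m²
B: 52.0 × (1.50/7.65)² = 1.999 W/m²
C: 14.5 × (1.50/13.0)² = 0.1930 W/m²
Total = 0.9014 + 1.999 + 0.1930 = 3.093 W/m².

3.09 W/m²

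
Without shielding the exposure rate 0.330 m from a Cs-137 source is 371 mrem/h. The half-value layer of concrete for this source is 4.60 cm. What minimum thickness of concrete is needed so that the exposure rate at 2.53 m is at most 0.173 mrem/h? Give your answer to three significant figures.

At 2.53 m, distance alone gives (0.330/2.53)² = 0.01701, so 371 × 0.01701 = 6.311 mrem/h.
Further attenuation needed: 6.311/0.173 = 36.48.
n = log₂(36.48) = 5.189 half-value layers.
Thickness = 5.189 × 4.60 cm = 23.87 cm.

23.9 cm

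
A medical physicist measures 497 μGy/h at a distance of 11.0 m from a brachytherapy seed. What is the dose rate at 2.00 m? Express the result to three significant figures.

By the inverse-square law, the rate at 2.00 m is
497 × (11.0/2.00)² = 497 × 30.25 = 15030 μGy/h.

15000 μGy/h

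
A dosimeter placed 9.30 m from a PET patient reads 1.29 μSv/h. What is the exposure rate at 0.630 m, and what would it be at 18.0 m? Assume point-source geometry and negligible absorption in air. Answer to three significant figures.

281 μSv/h; 0.344 μSv/h

By the inverse-square law,
At 0.630 m: (9.30/0.630)² = 217.9, so 1.29 × 217.9 = 281.1 μSv/h
At 18.0 m: (0.630/18.0)² = 0.001225, so 281.1 × 0.001225 = 0.3443 μSv/h.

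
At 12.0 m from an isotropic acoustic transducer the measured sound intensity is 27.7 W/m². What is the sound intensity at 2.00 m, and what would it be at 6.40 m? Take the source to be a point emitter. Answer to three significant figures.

Applying the 1/r² law,
At 2.00 m: (12.0/2.00)² = 36.00, so 27.7 × 36.00 = 997.2 W/m²
At 6.40 m: 997.2 × (2.00/6.40)² = 997.2 × 0.09766 = 97.39 W/m².

997 W/m²; 97.4 W/m²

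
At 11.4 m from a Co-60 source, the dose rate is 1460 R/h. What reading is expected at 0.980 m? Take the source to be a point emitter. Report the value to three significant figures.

198000 R/h

By the inverse-square law, the rate at 0.980 m is
1460 × (11.4/0.980)² = 1460 × 135.3 = 197500 R/h.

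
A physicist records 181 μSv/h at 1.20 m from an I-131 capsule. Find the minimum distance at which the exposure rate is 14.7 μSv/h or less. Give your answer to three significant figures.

Applying the 1/r² law, d₂ = d₁·√(I₁/I₂).
I₁/I₂ = 181/14.7 = 12.31, so d₂ = 1.20 × √12.31 = 4.210 m.

4.21 m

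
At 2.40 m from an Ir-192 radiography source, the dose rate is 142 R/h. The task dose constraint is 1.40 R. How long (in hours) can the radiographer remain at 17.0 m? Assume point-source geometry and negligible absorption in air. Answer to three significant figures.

0.495 h

Since intensity falls as 1/r², rate at 17.0 m:
(2.40/17.0)² = 0.01993, so 142 × 0.01993 = 2.830 R/h.
Stay time = 1.40 R ÷ 2.830 R/h = 0.4947 h.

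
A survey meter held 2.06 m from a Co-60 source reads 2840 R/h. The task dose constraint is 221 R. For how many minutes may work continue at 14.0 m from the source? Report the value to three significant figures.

216 min

Since intensity falls as 1/r², rate at 14.0 m:
(2.06/14.0)² = 0.02165, so 2840 × 0.02165 = 61.49 R/h.
Stay time = 221 R ÷ 61.49 R/h = 3.594 h = 215.6 min.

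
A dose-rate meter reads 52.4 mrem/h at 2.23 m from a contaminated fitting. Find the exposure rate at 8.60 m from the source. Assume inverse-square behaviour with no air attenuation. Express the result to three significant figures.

By the inverse-square law, the rate at 8.60 m is
52.4 × (2.23/8.60)² = 52.4 × 0.06724 = 3.523 mrem/h.

3.52 mrem/h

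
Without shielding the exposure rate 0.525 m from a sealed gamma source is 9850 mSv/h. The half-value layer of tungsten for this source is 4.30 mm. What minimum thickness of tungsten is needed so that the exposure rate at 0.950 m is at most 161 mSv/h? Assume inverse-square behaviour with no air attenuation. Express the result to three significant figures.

At 0.950 m, distance alone gives (0.525/0.950)² = 0.3054, so 9850 × 0.3054 = 3008 mSv/h.
Further attenuation needed: 3008/161 = 18.68.
n = log₂(18.68) = 4.223 half-value layers.
Thickness = 4.223 × 4.30 mm = 18.16 mm.

18.2 mm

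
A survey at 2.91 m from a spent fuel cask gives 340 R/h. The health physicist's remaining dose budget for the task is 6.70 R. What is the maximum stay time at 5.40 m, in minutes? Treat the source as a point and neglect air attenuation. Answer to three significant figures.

4.07 min

By the inverse-square law, rate at 5.40 m:
(2.91/5.40)² = 0.2904, so 340 × 0.2904 = 98.74 R/h.
Stay time = 6.70 R ÷ 98.74 R/h = 0.06785 h = 4.071 min.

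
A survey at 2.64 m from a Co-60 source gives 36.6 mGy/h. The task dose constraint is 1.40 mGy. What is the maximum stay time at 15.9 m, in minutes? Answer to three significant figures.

Since intensity falls as 1/r², rate at 15.9 m:
36.6 × (2.64/15.9)² = 36.6 × 0.02757 = 1.009 mGy/h.
Stay time = 1.40 mGy ÷ 1.009 mGy/h = 1.388 h = 83.28 min.

83.3 min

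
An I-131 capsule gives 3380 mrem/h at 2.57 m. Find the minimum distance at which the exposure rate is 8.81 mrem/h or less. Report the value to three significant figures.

50.3 m

Using I₁d₁² = I₂d₂², d₂ = d₁·√(I₁/I₂).
I₁/I₂ = 3380/8.81 = 383.7, so d₂ = 2.57 × √383.7 = 50.34 m.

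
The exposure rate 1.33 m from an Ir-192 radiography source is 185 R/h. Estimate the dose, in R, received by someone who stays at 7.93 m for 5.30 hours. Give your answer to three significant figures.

Intensity scales as (d₁/d₂)², so rate at 7.93 m:
(1.33/7.93)² = 0.02813, so 185 × 0.02813 = 5.204 R/h.
Dose = rate × time = 5.204 R/h × 5.300 h = 27.58 R.

27.6 R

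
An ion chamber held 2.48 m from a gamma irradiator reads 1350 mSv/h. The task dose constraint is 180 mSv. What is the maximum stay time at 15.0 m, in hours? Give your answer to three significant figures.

Applying the 1/r² law, rate at 15.0 m:
(2.48/15.0)² = 0.02734, so 1350 × 0.02734 = 36.91 mSv/h.
Stay time = 180 mSv ÷ 36.91 mSv/h = 4.877 h.

4.88 h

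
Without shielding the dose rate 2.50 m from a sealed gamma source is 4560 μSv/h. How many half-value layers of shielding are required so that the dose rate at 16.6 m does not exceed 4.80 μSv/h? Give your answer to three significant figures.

At 16.6 m, distance alone gives (2.50/16.6)² = 0.02268, so 4560 × 0.02268 = 103.4 μSv/h.
Further attenuation needed: 103.4/4.80 = 21.54.
n = log₂(21.54) = 4.429 half-value layers.

4.43 half-value layers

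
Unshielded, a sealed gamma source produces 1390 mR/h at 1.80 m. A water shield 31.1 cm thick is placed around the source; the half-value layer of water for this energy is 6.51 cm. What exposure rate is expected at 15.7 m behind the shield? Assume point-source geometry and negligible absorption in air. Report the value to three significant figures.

Distance alone: (1.80/15.7)² = 0.01314, so 1390 × 0.01314 = 18.26 mR/h.
Shield: 31.1/6.51 = 4.777 half-value layers → attenuation 2^(−4.777) = 0.03647.
Combined: 18.26 × 0.03647 = 0.6659 mR/h.

0.666 mR/h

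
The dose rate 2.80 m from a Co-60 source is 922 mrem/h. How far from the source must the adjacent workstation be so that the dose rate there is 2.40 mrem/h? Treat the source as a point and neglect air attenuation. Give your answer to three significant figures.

54.9 m

Since intensity falls as 1/r², d₂ = d₁·√(I₁/I₂).
I₁/I₂ = 922/2.40 = 384.2, so d₂ = 2.80 × √384.2 = 54.88 m.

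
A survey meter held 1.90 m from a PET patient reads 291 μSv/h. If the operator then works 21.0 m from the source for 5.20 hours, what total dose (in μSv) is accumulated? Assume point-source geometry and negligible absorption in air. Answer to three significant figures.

Applying the 1/r² law, rate at 21.0 m:
291 × (1.90/21.0)² = 291 × 0.008186 = 2.382 μSv/h.
Dose = rate × time = 2.382 μSv/h × 5.200 h = 12.39 μSv.

12.4 μSv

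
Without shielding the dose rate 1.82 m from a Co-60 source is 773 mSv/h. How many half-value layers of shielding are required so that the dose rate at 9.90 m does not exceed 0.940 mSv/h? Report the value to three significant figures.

4.80 half-value layers

At 9.90 m, distance alone gives (1.82/9.90)² = 0.03380, so 773 × 0.03380 = 26.13 mSv/h.
Further attenuation needed: 26.13/0.940 = 27.80.
n = log₂(27.80) = 4.797 half-value layers.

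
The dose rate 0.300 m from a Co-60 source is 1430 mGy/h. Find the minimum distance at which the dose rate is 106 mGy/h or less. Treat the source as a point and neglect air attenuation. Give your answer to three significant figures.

Applying the 1/r² law, d₂ = d₁·√(I₁/I₂).
I₁/I₂ = 1430/106 = 13.49, so d₂ = 0.300 × √13.49 = 1.102 m.

1.10 m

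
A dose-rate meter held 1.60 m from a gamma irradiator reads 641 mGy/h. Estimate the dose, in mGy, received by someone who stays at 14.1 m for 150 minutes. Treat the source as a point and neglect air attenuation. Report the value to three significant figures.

By the inverse-square law, rate at 14.1 m:
641 × (1.60/14.1)² = 641 × 0.01288 = 8.256 mGy/h.
Dose = rate × time = 8.256 mGy/h × 2.500 h = 20.64 mGy.

20.6 mGy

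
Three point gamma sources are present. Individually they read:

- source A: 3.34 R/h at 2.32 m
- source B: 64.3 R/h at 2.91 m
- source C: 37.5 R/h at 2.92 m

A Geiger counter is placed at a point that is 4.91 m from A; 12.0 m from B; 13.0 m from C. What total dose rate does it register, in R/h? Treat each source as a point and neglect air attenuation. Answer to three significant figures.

Each source contributes Iᵢ·(dᵢ/rᵢ)²; contributions add.
A: 3.34 × (2.32/4.91)² = 0.7457 R/h
B: 64.3 × (2.91/12.0)² = 3.781 R/h
C: 37.5 × (2.92/13.0)² = 1.892 R/h
Total = 0.7457 + 3.781 + 1.892 = 6.419 R/h.

6.42 R/h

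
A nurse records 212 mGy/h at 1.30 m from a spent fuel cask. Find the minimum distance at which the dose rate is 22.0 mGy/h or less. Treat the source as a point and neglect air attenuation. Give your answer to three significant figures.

Applying the 1/r² law, d₂ = d₁·√(I₁/I₂).
I₁/I₂ = 212/22.0 = 9.636, so d₂ = 1.30 × √9.636 = 4.035 m.

4.04 m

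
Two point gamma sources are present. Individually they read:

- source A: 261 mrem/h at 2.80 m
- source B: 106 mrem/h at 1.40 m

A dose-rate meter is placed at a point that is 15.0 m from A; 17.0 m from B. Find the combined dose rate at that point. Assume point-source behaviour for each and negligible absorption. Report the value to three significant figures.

Each source contributes Iᵢ·(dᵢ/rᵢ)²; contributions add.
A: 261 × (2.80/15.0)² = 9.094 mrem/h
B: 106 × (1.40/17.0)² = 0.7189 mrem/h
Total = 9.094 + 0.7189 = 9.813 mrem/h.

9.81 mrem/h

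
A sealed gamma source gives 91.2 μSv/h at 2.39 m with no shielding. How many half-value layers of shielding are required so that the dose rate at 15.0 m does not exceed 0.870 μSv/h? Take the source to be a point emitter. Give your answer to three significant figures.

1.41 half-value layers

At 15.0 m, distance alone gives 91.2 × (2.39/15.0)² = 91.2 × 0.02539 = 2.316 μSv/h.
Further attenuation needed: 2.316/0.870 = 2.662.
n = log₂(2.662) = 1.413 half-value layers.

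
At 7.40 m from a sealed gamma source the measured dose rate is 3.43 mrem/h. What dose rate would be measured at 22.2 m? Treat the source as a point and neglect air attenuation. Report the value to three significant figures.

0.381 mrem/h

Applying the 1/r² law, scaling from 7.40 m to 22.2 m:
(7.40/22.2)² = 0.1111, so 3.43 × 0.1111 = 0.3811 mrem/h.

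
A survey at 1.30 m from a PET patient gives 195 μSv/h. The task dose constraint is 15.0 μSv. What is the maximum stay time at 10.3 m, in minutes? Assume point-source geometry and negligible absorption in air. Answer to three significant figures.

Using I₁d₁² = I₂d₂², rate at 10.3 m:
(1.30/10.3)² = 0.01593, so 195 × 0.01593 = 3.106 μSv/h.
Stay time = 15.0 μSv ÷ 3.106 μSv/h = 4.829 h = 289.7 min.

290 min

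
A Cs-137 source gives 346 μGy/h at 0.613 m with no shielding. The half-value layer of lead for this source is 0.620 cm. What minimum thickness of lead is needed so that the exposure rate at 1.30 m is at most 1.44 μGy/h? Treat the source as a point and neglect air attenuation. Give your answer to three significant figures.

3.56 cm

At 1.30 m, distance alone gives (0.613/1.30)² = 0.2223, so 346 × 0.2223 = 76.92 μGy/h.
Further attenuation needed: 76.92/1.44 = 53.42.
n = log₂(53.42) = 5.739 half-value layers.
Thickness = 5.739 × 0.620 cm = 3.558 cm.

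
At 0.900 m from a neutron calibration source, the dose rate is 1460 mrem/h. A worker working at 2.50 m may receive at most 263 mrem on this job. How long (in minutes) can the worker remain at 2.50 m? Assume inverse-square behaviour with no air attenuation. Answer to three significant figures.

83.4 min

Using I₁d₁² = I₂d₂², rate at 2.50 m:
(0.900/2.50)² = 0.1296, so 1460 × 0.1296 = 189.2 mrem/h.
Stay time = 263 mrem ÷ 189.2 mrem/h = 1.390 h = 83.40 min.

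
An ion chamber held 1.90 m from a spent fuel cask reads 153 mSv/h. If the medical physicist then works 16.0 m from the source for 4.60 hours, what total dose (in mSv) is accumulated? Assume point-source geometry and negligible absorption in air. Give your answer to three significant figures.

Using I₁d₁² = I₂d₂², rate at 16.0 m:
(1.90/16.0)² = 0.01410, so 153 × 0.01410 = 2.157 mSv/h.
Dose = rate × time = 2.157 mSv/h × 4.600 h = 9.922 mSv.

9.92 mSv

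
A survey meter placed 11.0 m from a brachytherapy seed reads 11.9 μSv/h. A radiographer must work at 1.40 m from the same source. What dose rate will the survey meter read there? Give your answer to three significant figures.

735 μSv/h

Intensity scales as (d₁/d₂)², so scaling from 11.0 m to 1.40 m:
11.9 × (11.0/1.40)² = 11.9 × 61.73 = 734.6 μSv/h.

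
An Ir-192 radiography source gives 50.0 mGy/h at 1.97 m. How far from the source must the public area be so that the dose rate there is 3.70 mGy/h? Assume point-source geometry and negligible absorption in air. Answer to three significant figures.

7.24 m

By the inverse-square law, d₂ = d₁·√(I₁/I₂).
I₁/I₂ = 50.0/3.70 = 13.51, so d₂ = 1.97 × √13.51 = 7.241 m.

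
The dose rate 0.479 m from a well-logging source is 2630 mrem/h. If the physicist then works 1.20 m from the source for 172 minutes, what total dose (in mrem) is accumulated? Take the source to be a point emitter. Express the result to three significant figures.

Intensity scales as (d₁/d₂)², so rate at 1.20 m:
(0.479/1.20)² = 0.1593, so 2630 × 0.1593 = 419.0 mrem/h.
Dose = rate × time = 419.0 mrem/h × 2.867 h = 1201 mrem.

1200 mrem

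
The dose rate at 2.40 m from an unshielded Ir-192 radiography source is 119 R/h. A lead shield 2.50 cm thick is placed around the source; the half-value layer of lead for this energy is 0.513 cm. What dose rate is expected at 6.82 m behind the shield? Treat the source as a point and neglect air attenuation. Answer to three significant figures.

0.503 R/h

Distance alone: (2.40/6.82)² = 0.1238, so 119 × 0.1238 = 14.73 R/h.
Shield: 2.50/0.513 = 4.873 half-value layers → attenuation 2^(−4.873) = 0.03413.
Combined: 14.73 × 0.03413 = 0.5027 R/h.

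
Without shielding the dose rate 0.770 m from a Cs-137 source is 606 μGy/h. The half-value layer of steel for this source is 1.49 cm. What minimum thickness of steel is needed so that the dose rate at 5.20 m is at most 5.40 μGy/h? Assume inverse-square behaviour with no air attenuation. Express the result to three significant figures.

1.94 cm

At 5.20 m, distance alone gives 606 × (0.770/5.20)² = 606 × 0.02193 = 13.29 μGy/h.
Further attenuation needed: 13.29/5.40 = 2.461.
n = log₂(2.461) = 1.299 half-value layers.
Thickness = 1.299 × 1.49 cm = 1.936 cm.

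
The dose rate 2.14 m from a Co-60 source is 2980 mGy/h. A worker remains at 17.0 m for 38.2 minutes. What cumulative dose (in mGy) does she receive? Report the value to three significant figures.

30.1 mGy

By the inverse-square law, rate at 17.0 m:
(2.14/17.0)² = 0.01585, so 2980 × 0.01585 = 47.23 mGy/h.
Dose = rate × time = 47.23 mGy/h × 0.6367 h = 30.07 mGy.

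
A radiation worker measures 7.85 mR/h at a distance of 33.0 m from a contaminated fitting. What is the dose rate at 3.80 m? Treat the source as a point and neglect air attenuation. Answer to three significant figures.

592 mR/h

Since intensity falls as 1/r², the rate at 3.80 m is
(33.0/3.80)² = 75.42, so 7.85 × 75.42 = 592.0 mR/h.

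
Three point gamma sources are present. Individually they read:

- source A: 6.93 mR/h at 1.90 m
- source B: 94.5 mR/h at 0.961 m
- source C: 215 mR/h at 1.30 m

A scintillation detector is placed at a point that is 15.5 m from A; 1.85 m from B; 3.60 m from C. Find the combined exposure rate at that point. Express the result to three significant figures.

By superposition, sum each source's inverse-square contribution:
A: 6.93 × (1.90/15.5)² = 0.1041 mR/h
B: 94.5 × (0.961/1.85)² = 25.50 mR/h
C: 215 × (1.30/3.60)² = 28.04 mR/h
Total = 0.1041 + 25.50 + 28.04 = 53.64 mR/h.

53.6 mR/h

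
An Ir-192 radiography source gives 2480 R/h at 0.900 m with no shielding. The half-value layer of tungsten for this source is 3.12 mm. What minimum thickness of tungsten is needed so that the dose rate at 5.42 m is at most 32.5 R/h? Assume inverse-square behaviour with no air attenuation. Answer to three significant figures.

3.35 mm

At 5.42 m, distance alone gives (0.900/5.42)² = 0.02757, so 2480 × 0.02757 = 68.37 R/h.
Further attenuation needed: 68.37/32.5 = 2.104.
n = log₂(2.104) = 1.073 half-value layers.
Thickness = 1.073 × 3.12 mm = 3.348 mm.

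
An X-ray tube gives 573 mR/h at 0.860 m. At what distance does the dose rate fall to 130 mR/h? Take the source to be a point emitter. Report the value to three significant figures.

1.81 m

Applying the 1/r² law, d₂ = d₁·√(I₁/I₂).
I₁/I₂ = 573/130 = 4.408, so d₂ = 0.860 × √4.408 = 1.806 m.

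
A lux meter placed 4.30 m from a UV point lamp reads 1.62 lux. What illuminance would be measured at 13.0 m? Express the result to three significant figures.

Applying the 1/r² law, scaling from 4.30 m to 13.0 m:
(4.30/13.0)² = 0.1094, so 1.62 × 0.1094 = 0.1772 lux.

0.177 lux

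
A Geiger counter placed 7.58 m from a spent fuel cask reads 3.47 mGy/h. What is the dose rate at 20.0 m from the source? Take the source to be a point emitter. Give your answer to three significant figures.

Applying the 1/r² law, scaling from 7.58 m to 20.0 m:
(7.58/20.0)² = 0.1436, so 3.47 × 0.1436 = 0.4983 mGy/h.

0.498 mGy/h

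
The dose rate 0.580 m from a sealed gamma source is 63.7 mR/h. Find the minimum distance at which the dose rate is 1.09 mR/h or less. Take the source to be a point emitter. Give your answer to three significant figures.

Applying the 1/r² law, d₂ = d₁·√(I₁/I₂).
I₁/I₂ = 63.7/1.09 = 58.44, so d₂ = 0.580 × √58.44 = 4.434 m.

4.43 m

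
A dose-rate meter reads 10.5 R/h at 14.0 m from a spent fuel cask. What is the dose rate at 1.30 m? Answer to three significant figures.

1220 R/h

Since intensity falls as 1/r², the rate at 1.30 m is
(14.0/1.30)² = 116.0, so 10.5 × 116.0 = 1218 R/h.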